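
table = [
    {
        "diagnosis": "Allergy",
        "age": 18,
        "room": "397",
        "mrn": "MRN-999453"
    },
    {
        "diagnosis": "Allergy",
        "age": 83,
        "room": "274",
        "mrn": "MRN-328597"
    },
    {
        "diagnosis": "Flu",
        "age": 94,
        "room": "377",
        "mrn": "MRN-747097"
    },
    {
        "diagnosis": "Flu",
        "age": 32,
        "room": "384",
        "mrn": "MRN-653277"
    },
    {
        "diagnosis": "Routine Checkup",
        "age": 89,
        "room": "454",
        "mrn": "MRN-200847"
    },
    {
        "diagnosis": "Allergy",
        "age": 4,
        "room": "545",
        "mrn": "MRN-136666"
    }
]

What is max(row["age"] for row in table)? 94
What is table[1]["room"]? "274"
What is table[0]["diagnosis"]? "Allergy"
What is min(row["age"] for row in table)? 4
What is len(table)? 6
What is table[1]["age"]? 83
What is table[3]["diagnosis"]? "Flu"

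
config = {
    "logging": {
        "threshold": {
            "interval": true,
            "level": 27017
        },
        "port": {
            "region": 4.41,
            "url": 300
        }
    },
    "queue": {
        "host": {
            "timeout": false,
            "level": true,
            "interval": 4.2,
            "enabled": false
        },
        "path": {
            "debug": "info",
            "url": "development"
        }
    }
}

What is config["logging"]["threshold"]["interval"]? True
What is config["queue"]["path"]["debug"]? "info"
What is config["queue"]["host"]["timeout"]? False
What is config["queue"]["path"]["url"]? "development"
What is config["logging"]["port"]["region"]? 4.41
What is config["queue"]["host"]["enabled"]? False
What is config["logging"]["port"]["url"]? 300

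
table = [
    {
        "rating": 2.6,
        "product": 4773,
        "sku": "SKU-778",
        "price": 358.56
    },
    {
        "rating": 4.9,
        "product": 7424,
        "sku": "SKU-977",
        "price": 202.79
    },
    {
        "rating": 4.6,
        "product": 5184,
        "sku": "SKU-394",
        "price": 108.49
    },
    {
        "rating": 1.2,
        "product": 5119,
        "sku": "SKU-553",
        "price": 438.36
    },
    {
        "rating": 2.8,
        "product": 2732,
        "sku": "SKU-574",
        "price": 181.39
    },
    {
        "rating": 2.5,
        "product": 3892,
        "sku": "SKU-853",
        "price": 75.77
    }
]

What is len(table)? 6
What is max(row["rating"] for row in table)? 4.9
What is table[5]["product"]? 3892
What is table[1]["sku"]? "SKU-977"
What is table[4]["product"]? 2732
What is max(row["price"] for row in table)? 438.36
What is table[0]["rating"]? 2.6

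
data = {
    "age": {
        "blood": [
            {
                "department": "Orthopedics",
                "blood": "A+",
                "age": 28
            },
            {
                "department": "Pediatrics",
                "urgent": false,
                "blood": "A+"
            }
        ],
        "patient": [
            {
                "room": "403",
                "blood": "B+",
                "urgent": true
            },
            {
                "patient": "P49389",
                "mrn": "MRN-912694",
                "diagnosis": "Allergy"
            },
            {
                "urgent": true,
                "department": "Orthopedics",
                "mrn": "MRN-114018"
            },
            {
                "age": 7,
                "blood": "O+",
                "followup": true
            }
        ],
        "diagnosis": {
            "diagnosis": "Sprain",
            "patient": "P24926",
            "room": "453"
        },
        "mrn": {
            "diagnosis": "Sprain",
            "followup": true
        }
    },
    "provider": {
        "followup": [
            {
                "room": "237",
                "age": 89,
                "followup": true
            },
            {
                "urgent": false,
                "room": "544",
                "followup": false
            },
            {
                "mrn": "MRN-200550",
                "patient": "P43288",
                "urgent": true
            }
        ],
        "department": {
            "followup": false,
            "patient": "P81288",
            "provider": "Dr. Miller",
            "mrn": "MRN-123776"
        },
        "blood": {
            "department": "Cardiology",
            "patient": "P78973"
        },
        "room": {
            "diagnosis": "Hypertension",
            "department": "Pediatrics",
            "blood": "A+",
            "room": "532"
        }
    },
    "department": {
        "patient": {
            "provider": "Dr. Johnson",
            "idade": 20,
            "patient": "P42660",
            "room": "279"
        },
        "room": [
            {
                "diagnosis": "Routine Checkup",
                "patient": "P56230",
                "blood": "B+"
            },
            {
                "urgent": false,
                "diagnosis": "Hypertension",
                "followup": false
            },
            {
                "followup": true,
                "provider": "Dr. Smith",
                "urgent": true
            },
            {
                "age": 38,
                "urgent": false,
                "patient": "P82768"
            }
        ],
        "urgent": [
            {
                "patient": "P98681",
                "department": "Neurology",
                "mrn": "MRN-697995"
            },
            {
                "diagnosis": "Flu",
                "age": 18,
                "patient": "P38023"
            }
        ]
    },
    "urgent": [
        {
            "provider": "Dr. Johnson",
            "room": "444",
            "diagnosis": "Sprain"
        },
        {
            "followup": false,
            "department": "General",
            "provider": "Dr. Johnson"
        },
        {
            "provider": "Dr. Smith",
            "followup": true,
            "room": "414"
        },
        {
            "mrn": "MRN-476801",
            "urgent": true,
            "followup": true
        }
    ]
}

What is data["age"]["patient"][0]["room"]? "403"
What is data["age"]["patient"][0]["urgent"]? True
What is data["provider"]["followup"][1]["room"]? "544"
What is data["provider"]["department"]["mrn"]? "MRN-123776"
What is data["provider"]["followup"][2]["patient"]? "P43288"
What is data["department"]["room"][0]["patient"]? "P56230"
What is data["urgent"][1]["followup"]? False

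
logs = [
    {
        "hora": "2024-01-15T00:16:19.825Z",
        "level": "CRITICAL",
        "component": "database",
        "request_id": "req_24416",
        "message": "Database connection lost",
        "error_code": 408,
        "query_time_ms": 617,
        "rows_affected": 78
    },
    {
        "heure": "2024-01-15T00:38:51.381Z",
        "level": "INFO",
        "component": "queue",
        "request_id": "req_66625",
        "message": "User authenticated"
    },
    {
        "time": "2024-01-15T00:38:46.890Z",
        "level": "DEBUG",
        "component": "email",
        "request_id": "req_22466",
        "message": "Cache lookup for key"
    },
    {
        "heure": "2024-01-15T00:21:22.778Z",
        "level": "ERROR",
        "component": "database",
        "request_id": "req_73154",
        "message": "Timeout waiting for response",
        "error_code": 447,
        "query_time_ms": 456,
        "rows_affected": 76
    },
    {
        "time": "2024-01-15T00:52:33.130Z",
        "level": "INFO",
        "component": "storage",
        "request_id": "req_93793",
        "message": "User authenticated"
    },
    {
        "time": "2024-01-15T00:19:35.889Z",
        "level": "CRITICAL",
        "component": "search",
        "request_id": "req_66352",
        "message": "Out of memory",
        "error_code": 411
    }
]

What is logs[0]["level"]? "CRITICAL"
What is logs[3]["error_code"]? 447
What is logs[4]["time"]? "2024-01-15T00:52:33.130Z"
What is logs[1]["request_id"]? "req_66625"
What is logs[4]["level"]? "INFO"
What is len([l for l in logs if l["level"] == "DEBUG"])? 1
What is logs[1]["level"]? "INFO"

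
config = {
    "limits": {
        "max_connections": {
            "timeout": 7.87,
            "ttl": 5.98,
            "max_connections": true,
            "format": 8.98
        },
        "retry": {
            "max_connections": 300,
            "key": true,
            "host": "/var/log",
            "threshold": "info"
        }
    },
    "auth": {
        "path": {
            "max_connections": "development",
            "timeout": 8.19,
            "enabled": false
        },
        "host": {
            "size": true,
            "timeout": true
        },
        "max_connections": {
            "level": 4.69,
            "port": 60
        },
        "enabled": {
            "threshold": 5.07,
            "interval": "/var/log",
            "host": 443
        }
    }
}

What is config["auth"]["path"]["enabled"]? False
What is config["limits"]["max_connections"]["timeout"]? 7.87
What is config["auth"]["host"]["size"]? True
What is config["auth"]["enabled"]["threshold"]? 5.07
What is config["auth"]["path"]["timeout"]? 8.19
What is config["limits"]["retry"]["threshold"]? "info"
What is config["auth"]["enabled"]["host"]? 443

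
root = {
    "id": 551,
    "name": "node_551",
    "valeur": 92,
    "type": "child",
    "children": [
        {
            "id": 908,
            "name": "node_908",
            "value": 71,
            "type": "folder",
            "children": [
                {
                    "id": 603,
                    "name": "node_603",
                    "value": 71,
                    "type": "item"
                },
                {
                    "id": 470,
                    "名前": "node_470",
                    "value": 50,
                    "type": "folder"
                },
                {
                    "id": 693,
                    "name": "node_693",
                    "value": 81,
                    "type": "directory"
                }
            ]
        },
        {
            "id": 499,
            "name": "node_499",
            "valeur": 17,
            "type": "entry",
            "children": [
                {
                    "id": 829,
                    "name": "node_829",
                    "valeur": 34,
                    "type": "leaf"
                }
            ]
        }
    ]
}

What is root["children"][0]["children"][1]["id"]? 470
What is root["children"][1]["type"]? "entry"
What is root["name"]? "node_551"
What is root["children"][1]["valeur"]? 17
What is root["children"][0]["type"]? "folder"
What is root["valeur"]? 92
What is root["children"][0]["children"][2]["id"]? 693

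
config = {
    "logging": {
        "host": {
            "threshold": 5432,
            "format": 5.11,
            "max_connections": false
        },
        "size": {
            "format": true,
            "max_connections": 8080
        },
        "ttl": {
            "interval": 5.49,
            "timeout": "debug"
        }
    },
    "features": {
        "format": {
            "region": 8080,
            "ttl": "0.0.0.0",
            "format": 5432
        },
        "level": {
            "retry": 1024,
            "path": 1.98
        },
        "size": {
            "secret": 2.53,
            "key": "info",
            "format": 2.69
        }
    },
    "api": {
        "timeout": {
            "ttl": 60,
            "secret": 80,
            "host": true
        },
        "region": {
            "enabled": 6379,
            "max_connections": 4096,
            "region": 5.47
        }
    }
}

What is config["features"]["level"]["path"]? 1.98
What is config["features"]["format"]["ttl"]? "0.0.0.0"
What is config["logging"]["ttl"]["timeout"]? "debug"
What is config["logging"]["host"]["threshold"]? 5432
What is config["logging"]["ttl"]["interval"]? 5.49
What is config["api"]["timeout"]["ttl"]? 60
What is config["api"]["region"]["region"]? 5.47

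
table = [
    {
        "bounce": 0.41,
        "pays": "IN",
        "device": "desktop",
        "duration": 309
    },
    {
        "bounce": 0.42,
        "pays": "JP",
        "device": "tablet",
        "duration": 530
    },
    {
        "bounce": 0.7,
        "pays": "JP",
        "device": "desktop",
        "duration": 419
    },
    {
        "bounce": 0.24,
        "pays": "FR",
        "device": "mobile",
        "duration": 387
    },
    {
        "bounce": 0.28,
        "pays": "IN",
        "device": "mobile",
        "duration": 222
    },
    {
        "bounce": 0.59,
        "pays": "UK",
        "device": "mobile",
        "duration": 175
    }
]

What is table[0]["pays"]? "IN"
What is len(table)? 6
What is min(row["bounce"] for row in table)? 0.24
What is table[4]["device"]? "mobile"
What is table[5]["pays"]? "UK"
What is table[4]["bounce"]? 0.28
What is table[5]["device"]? "mobile"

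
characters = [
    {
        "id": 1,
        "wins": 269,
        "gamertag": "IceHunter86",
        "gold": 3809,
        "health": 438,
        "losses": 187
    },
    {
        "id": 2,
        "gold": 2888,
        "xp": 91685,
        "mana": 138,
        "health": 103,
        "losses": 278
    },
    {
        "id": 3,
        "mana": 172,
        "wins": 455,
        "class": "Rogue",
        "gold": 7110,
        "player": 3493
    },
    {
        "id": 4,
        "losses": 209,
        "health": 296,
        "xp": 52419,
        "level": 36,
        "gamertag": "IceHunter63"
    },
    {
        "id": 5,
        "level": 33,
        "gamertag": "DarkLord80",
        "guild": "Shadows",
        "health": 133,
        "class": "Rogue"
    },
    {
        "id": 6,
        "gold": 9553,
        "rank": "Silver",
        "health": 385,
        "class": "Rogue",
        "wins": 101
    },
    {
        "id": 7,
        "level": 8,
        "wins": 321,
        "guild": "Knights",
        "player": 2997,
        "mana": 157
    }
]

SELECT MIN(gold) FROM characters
2888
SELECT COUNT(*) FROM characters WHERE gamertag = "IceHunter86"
1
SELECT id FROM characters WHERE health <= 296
[2, 4, 5]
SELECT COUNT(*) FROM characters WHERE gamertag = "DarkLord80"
1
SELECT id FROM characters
[1, 2, 3, 4, 5, 6, 7]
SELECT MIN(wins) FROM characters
101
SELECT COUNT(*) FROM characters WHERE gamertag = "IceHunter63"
1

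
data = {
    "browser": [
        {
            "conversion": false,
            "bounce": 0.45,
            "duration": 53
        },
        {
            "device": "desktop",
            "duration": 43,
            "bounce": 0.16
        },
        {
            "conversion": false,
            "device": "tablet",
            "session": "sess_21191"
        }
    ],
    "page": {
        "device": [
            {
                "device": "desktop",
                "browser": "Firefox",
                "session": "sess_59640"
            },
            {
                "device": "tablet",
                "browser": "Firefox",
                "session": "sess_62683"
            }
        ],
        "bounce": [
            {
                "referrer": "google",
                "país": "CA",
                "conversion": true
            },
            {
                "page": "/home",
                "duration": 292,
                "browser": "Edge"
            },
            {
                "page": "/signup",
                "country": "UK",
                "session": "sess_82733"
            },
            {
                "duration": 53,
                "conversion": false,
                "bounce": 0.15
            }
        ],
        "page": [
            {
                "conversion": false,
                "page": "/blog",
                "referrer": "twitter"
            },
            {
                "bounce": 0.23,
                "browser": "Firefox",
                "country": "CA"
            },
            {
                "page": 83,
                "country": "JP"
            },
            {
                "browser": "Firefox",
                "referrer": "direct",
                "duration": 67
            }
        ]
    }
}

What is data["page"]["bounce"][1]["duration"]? 292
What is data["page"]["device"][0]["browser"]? "Firefox"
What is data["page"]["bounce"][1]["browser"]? "Edge"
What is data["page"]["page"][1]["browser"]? "Firefox"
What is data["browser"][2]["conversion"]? False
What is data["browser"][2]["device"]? "tablet"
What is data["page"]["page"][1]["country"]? "CA"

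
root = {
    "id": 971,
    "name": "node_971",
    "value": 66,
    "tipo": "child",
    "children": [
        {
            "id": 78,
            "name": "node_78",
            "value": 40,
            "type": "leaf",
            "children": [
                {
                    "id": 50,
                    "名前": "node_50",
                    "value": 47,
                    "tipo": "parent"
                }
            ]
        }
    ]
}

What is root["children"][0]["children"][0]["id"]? 50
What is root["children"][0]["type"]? "leaf"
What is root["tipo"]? "child"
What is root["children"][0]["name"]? "node_78"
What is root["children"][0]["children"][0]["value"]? 47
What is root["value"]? 66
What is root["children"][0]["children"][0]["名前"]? "node_50"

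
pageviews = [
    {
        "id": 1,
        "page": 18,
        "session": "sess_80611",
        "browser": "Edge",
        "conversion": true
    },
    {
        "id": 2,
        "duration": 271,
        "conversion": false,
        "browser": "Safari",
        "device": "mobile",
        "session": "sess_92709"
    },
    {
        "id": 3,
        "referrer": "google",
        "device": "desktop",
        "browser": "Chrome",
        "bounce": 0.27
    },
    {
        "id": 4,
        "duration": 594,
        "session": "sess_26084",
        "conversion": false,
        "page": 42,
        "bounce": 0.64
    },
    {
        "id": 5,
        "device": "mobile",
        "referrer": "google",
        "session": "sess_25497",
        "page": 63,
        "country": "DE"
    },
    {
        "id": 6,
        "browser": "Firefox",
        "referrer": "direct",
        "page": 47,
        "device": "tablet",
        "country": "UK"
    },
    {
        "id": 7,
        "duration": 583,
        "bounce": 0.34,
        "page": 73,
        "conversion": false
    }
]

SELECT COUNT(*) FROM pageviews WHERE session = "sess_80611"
1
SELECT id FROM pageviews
[1, 2, 3, 4, 5, 6, 7]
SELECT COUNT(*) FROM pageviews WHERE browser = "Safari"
1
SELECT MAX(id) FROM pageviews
7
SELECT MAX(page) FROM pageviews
73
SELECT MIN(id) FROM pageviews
1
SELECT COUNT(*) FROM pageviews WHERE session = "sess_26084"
1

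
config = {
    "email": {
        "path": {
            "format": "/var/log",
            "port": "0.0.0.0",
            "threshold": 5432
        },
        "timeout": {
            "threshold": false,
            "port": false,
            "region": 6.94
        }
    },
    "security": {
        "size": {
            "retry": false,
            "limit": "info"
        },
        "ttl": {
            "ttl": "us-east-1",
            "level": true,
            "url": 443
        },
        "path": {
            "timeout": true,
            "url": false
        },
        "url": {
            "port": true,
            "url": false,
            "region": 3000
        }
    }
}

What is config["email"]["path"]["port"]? "0.0.0.0"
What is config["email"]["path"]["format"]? "/var/log"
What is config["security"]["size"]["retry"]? False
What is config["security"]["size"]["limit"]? "info"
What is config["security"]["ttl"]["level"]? True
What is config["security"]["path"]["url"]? False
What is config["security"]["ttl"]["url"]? 443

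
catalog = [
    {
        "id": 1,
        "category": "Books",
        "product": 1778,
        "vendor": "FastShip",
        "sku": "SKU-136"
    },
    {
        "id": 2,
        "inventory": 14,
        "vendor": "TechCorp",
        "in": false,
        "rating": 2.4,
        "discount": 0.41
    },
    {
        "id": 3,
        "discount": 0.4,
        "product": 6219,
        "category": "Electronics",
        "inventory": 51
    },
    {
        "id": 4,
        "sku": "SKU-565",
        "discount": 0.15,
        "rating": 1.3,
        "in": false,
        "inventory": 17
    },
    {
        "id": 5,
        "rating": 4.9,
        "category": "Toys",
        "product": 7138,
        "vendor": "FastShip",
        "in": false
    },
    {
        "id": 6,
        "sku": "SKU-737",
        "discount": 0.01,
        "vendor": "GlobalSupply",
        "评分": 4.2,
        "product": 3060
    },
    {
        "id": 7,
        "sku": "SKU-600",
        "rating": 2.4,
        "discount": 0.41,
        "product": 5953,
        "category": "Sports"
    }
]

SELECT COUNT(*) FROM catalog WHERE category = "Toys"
1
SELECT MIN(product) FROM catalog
1778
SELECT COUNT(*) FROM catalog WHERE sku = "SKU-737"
1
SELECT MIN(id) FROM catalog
1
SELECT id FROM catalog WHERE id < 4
[1, 2, 3]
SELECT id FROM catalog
[1, 2, 3, 4, 5, 6, 7]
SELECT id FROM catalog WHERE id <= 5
[1, 2, 3, 4, 5]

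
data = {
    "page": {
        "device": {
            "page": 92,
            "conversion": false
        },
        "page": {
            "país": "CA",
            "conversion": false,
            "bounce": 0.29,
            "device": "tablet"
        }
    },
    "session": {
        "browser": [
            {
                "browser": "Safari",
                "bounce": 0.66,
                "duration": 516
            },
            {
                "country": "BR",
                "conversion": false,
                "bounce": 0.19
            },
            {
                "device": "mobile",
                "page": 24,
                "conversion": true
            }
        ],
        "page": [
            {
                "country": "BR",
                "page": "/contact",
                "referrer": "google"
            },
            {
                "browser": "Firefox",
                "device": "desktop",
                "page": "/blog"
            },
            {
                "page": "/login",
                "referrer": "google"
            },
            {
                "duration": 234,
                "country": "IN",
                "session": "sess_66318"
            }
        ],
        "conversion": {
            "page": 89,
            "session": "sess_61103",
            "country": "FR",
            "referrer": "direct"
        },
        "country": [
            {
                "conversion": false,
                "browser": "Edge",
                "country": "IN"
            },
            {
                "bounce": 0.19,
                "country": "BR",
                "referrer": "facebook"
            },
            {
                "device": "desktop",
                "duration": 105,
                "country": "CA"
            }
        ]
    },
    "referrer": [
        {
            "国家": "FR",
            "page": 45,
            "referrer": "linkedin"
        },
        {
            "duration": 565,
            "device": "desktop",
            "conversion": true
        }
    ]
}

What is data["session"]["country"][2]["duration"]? 105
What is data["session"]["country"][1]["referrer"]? "facebook"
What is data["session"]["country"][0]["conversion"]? False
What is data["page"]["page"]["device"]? "tablet"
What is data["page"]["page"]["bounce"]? 0.29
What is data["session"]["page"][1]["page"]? "/blog"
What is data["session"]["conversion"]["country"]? "FR"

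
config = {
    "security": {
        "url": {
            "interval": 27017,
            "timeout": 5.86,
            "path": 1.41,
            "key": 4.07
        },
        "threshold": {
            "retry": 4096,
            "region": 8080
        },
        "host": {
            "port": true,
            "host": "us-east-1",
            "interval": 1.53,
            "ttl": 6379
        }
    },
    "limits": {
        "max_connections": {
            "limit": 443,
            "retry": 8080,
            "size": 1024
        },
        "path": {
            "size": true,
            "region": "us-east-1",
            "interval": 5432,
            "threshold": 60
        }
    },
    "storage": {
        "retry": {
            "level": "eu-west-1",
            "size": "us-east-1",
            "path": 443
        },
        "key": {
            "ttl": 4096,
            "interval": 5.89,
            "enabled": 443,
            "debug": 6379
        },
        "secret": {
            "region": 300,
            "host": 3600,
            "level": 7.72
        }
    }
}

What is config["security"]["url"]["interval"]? 27017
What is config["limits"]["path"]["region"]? "us-east-1"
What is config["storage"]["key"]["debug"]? 6379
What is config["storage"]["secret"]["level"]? 7.72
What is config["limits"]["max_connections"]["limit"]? 443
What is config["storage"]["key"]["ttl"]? 4096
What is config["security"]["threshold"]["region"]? 8080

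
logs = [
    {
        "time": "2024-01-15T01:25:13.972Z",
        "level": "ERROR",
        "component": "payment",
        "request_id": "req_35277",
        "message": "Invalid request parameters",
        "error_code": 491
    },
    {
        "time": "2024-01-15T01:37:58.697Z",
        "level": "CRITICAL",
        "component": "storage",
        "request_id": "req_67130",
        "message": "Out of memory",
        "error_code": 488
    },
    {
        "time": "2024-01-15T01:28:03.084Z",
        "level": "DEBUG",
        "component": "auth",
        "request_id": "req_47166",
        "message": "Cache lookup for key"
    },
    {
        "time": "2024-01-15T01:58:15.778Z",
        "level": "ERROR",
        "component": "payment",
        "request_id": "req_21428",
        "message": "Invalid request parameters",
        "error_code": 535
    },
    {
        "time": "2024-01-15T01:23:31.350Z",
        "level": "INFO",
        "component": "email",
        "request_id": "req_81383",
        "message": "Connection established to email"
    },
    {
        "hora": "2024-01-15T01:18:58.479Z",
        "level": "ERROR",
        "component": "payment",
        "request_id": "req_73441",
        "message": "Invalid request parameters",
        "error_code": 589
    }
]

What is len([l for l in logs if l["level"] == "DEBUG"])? 1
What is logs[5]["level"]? "ERROR"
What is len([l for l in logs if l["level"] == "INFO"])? 1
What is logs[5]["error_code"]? 589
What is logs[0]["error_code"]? 491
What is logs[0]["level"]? "ERROR"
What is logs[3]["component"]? "payment"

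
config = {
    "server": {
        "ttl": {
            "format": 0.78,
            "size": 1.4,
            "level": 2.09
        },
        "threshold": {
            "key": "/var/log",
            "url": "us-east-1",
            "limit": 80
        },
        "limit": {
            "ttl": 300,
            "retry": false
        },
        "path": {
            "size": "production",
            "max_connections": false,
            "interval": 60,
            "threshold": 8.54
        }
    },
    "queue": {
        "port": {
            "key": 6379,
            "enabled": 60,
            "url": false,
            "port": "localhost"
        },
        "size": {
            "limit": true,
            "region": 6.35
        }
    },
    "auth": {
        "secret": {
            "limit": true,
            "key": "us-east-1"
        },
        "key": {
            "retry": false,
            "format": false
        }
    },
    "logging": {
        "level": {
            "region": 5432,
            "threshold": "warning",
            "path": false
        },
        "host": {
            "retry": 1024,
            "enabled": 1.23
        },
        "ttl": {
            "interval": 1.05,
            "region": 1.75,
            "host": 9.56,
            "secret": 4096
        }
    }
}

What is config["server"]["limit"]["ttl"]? 300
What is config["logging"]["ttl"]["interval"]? 1.05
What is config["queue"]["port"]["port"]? "localhost"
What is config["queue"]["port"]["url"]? False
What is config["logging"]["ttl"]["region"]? 1.75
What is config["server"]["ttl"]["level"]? 2.09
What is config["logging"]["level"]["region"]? 5432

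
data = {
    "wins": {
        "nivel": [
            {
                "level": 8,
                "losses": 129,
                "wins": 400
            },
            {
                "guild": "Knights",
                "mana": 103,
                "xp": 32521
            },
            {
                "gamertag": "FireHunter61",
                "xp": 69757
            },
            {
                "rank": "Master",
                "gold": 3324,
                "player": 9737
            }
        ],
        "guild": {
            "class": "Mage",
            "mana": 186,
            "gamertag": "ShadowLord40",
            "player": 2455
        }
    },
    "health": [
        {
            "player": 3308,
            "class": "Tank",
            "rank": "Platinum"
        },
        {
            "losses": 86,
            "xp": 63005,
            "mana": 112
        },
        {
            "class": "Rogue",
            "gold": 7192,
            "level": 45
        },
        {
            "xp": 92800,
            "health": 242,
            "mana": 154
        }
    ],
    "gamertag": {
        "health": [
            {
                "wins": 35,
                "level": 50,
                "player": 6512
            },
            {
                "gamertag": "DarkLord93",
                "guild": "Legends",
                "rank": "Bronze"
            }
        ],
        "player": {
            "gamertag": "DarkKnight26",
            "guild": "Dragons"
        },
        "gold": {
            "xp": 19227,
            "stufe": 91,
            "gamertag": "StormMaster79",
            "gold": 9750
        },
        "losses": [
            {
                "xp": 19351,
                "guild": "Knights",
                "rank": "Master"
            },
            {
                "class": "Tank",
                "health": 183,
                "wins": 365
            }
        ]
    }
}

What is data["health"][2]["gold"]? 7192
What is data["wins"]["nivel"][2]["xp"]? 69757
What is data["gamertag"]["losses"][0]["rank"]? "Master"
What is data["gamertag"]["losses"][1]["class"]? "Tank"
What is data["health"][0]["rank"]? "Platinum"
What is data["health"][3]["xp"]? 92800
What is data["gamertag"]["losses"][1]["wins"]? 365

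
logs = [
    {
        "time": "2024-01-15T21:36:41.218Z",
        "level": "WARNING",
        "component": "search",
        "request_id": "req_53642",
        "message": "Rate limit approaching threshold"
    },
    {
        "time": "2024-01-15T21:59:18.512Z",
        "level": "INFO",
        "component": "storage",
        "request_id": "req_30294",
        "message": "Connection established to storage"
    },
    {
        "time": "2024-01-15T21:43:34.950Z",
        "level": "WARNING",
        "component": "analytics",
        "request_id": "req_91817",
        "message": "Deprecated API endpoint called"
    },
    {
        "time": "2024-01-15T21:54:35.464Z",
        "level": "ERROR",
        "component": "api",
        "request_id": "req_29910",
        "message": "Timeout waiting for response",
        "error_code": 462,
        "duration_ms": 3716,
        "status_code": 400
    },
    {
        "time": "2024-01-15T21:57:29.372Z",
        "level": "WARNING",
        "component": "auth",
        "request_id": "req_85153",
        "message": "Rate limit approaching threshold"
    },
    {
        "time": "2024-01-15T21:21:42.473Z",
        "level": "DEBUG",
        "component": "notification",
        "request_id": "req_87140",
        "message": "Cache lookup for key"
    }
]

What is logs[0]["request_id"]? "req_53642"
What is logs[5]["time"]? "2024-01-15T21:21:42.473Z"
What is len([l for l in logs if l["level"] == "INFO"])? 1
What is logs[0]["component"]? "search"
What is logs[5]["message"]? "Cache lookup for key"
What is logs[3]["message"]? "Timeout waiting for response"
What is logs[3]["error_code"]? 462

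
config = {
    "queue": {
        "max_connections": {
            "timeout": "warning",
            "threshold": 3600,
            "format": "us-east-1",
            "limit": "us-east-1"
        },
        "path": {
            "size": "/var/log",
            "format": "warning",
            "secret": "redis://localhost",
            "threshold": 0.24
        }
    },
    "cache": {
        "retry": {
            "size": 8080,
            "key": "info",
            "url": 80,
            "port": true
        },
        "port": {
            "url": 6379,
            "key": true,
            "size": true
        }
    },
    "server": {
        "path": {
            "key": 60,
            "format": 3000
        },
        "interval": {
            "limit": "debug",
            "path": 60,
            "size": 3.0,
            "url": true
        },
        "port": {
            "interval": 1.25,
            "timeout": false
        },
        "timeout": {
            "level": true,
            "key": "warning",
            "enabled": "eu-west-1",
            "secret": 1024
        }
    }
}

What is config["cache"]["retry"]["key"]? "info"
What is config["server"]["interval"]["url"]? True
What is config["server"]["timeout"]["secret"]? 1024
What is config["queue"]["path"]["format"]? "warning"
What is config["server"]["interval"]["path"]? 60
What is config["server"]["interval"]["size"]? 3.0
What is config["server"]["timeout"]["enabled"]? "eu-west-1"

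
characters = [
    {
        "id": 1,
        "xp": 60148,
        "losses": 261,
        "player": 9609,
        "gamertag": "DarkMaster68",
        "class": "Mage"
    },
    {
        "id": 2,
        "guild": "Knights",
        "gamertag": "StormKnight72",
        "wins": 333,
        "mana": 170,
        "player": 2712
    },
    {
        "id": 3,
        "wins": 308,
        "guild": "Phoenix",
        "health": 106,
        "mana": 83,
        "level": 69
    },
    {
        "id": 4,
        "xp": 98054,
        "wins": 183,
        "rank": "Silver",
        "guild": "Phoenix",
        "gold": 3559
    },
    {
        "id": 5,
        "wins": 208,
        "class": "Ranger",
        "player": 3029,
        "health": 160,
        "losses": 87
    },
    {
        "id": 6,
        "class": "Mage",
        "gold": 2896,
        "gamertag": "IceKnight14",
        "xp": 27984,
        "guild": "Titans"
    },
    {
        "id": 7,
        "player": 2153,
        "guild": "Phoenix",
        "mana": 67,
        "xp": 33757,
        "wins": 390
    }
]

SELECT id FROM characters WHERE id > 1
[2, 3, 4, 5, 6, 7]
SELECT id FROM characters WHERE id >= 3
[3, 4, 5, 6, 7]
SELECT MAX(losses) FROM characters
261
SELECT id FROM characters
[1, 2, 3, 4, 5, 6, 7]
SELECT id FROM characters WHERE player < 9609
[2, 5, 7]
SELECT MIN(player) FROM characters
2153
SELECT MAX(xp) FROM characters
98054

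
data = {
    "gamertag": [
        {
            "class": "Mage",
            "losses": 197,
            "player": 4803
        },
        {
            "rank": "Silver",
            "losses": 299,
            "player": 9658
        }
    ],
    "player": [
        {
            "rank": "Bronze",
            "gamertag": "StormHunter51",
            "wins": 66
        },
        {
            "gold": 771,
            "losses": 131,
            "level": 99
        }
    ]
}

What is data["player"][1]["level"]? 99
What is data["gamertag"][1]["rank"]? "Silver"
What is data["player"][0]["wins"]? 66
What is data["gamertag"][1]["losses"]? 299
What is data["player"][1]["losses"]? 131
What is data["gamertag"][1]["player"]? 9658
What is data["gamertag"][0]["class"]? "Mage"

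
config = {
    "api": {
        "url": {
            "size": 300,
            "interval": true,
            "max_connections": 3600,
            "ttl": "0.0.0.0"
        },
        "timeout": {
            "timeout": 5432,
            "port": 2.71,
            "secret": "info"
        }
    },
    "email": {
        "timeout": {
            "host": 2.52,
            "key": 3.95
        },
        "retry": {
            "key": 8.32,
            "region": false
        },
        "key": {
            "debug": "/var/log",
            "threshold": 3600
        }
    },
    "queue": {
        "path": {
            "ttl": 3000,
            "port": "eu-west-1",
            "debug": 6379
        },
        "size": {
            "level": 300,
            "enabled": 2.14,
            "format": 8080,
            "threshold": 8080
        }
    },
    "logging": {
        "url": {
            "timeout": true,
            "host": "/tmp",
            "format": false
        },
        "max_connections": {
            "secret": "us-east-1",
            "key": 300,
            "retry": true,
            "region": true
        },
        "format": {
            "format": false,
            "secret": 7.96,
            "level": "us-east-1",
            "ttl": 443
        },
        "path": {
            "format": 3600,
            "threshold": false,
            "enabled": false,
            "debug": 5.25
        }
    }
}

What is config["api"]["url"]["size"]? 300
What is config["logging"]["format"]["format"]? False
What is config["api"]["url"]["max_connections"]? 3600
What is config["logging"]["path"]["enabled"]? False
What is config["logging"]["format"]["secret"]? 7.96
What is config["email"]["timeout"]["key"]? 3.95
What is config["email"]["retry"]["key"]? 8.32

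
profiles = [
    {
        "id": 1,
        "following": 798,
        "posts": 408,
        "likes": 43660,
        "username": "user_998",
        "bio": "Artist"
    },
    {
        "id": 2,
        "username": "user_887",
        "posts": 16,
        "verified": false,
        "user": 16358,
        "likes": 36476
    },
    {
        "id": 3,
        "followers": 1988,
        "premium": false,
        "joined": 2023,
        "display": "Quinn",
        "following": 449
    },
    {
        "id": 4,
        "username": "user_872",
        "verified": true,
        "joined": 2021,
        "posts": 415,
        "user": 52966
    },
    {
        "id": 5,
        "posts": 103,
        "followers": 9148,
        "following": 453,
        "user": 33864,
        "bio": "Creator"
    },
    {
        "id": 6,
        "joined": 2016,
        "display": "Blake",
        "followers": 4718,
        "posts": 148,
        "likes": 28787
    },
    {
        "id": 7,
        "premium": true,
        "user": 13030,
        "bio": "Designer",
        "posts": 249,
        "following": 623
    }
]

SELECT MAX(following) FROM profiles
798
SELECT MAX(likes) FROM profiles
43660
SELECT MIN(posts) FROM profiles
16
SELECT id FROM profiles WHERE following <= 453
[3, 5]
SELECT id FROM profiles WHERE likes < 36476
[6]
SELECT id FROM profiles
[1, 2, 3, 4, 5, 6, 7]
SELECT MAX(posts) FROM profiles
415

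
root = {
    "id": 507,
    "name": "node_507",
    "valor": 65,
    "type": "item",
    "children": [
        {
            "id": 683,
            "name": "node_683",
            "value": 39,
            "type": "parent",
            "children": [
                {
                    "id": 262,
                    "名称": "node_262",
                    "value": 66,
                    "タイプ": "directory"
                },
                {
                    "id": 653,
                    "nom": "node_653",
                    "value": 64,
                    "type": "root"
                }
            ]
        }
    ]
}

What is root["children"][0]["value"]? 39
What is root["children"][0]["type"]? "parent"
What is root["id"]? 507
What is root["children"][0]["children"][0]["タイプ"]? "directory"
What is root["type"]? "item"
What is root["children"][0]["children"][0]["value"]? 66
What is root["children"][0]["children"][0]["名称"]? "node_262"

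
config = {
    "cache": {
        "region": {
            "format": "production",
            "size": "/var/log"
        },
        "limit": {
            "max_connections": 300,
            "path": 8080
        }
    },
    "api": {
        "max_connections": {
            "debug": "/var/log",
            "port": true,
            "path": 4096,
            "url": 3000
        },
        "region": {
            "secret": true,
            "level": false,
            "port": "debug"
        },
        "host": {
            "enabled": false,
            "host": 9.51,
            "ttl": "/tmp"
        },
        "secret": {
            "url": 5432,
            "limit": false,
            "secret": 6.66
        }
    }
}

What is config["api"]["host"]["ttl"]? "/tmp"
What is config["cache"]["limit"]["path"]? 8080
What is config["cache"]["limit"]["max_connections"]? 300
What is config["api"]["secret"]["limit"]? False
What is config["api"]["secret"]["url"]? 5432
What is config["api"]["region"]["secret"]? True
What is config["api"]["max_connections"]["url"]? 3000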